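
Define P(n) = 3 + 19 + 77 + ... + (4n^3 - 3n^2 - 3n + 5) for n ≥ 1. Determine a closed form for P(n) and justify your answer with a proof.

We claim P(n) = n(n^3 + n^2 - 2n + 3) for all n ≥ 1.
When n = 1: P(1) = 3, and the closed form gives 3. They agree.
Suppose the result is true for n = m, so P(m) = m(m^3 + m^2 - 2m + 3).
Then P(m+1) = P(m) + (4m^3 + 9m^2 + 3m + 3) = (m(m^3 + m^2 - 2m + 3)) + (4m^3 + 9m^2 + 3m + 3).
Simplifying, P(m+1) = (m + 1)(m^3 + 4m^2 + 3m + 3) = (m+1)((m+1)^3 + (m+1)^2 - 2(m+1) + 3),
which is the closed form with n = m+1.
Hence, by induction on n, the claim holds for every n ≥ 1.

P(n) = n(n^3 + n^2 - 2n + 3)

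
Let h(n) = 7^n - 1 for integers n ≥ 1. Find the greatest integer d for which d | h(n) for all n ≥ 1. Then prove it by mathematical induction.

d = 6

Computing the first values: h(1) = 6 and h(2) = 48; gcd(6, 48) = 6, so d ≤ 6.
We prove 6 | 7^n - 1 for all n ≥ 1 by induction on n.
Base case (n = 1): h(1) = 6 = 6·(1), so 6 | h(1).
Inductive step: assume the claim holds for n = m, i.e. 6 | h(m). Then
7^{m+1} − 1^{m+1} = 7·7^m − 1·1^m = 7·(7^m − 1^m) + (6)·1^m. The first term is divisible by 6 by the inductive hypothesis, and the second term (6)·1^m is divisible by 6 since 6 | 6. Hence 6 | h(m+1).
Hence, by induction on n, the claim holds for every n ≥ 1.
Therefore the largest such d is 6.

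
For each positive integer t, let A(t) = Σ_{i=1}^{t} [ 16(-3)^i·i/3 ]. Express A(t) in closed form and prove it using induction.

A(t) = (-3)^t(4t + 1) - 1

We claim A(t) = (-3)^t(4t + 1) - 1 for all t ≥ 1.
Base case (t = 1): A(1) = -16, and the closed form gives -16. They agree.
For the inductive step, assume it holds for an arbitrary i ≥ 1, so A(i) = (-3)^i(4i + 1) - 1.
Then A(i+1) = A(i) + (16(-3)^i(-i - 1)) = ((-3)^i(4i + 1) - 1) + (16(-3)^i(-i - 1)).
Simplifying, A(i+1) = -12(-3)^i·i - 15(-3)^i - 1 = (-3)^(i+1)(4(i+1) + 1) - 1,
which is the closed form with t = i+1.
This completes the induction.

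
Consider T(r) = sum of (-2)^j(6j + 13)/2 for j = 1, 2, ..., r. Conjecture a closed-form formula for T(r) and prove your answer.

T(r) = (-2)^r(2r + 5) - 5

We claim T(r) = (-2)^r(2r + 5) - 5 for all r ≥ 1.
Base case (r = 1): T(1) = -19, and the closed form gives -19. They agree.
Inductive step: assume the claim holds for r = j, so T(j) = (-2)^j(2j + 5) - 5.
Then T(j+1) = T(j) + ((-2)^j(-6j - 19)) = ((-2)^j(2j + 5) - 5) + ((-2)^j(-6j - 19)).
Simplifying, T(j+1) = -4(-2)^j·j - 14(-2)^j - 5 = (-2)^(j+1)(2(j+1) + 5) - 5,
which is the closed form with r = j+1.
By the principle of mathematical induction, the result holds for all r ≥ 1.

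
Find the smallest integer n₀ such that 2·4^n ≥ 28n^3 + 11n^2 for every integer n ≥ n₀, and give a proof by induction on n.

At n = 5: 2048 < 3775, so the inequality fails and n₀ ≥ 6. We prove 2·4^n ≥ 28n^3 + 11n^2 for all n ≥ 6.
For the base case n = 6: 2·4^n = 8192 and 28n^3 + 11n^2 = 6444, so 8192 ≥ 6444.
Inductive step: suppose the statement holds for some i ≥ 6, so 2·4^i ≥ 28i^3 + 11i^2.
Then 2·4^(i + 1) = 4·(2·4^i) ≥ 4·(28i^3 + 11i^2).
Also, for i ≥ 6 we have 4·(28i^3 + 11i^2) ≥ 28(i+1)^3 + 11(i+1)^2, since 4·(28i^3 + 11i^2) − (28(i+1)^3 + 11(i+1)^2) = 84i^3 - 51i^2 - 106i - 39, which is nonnegative for all i ≥ 6.
Combining, 2·4^(i + 1) ≥ 28(i+1)^3 + 11(i+1)^2.
This completes the induction.
Hence the smallest such n₀ is 6.

n₀ = 6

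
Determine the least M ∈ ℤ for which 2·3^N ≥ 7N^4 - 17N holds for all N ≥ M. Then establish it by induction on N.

M = 10

At N = 9: 39366 < 45774, so the inequality fails and M ≥ 10. We prove 2·3^N ≥ 7N^4 - 17N for all N ≥ 10.
Base case (N = 10): 2·3^N = 118098 and 7N^4 - 17N = 69830, so 118098 ≥ 69830.
Inductive step: assume the claim holds for N = m, so 2·3^m ≥ 7m^4 - 17m.
Then 2·3^(m + 1) = 3·(2·3^m) ≥ 3·(7m^4 - 17m).
Also, for m ≥ 10 we have 3·(7m^4 - 17m) ≥ 7(m+1)^4 - 17(m+1), since 3·(7m^4 - 17m) − (7(m+1)^4 - 17(m+1)) = 14m^4 - 28m^3 - 42m^2 - 62m + 10, which is nonnegative for all m ≥ 10.
Combining, 2·3^(m + 1) ≥ 7(m+1)^4 - 17(m+1).
This completes the induction.
Hence the smallest such M is 10.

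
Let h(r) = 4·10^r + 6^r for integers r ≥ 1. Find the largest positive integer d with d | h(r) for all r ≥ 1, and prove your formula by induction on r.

Computing the first values: h(1) = 46 and h(2) = 436; gcd(46, 436) = 2, so d ≤ 2.
We prove 2 | 4·10^r + 6^r for all r ≥ 1 by induction on r.
Base step (r = 1): h(1) = 46 = 2·(23), so 2 | h(1).
Inductive step: assume the claim holds for r = m, i.e. 2 | h(m). Then
h(m+1) − 10·h(m) = (4·10^(m+1) + 6^(m+1)) − 10·(4·10^m + 6^m) = (1)·6^m·(6 − 10) = (-4)·6^m. Since 2 | h(m) by the inductive hypothesis, 2 | 10·h(m); and 2 | -4 since -4 = 2·-2. Therefore 2 | h(m+1).
By induction, the statement is established for all r ≥ 1.
Therefore the largest such d is 2.

d = 2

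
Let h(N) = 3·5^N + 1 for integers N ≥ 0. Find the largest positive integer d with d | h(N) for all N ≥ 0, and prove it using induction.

Computing the first values: h(0) = 4 and h(1) = 16; gcd(4, 16) = 4, so d ≤ 4.
We prove 4 | 3·5^N + 1 for all N ≥ 0 by induction on N.
Base case (N = 0): h(0) = 4 = 4·(1), so 4 | h(0).
Inductive step: suppose the statement holds for some p ≥ 0, i.e. 4 | h(p). Then
h(p+1) = 3·5^(p+1) + 1 = 5·(3·5^p + 1) - 4 = 5·h(p) - 4. The first term is divisible by 4 by the inductive hypothesis, and -4 is divisible by 4. Hence 4 | h(p+1).
This completes the induction.
Therefore the largest such d is 4.

d = 4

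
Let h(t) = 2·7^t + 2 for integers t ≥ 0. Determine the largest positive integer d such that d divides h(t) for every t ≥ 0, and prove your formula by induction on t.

Computing the first values: h(0) = 4 and h(1) = 16; gcd(4, 16) = 4, so d ≤ 4.
We prove 4 | 2·7^t + 2 for all t ≥ 0 by induction on t.
Base case (t = 0): h(0) = 4 = 4·(1), so 4 | h(0).
Inductive step: assume the claim holds for t = k, i.e. 4 | h(k). Then
h(k+1) = 2·7^(k+1) + 2 = 7·(2·7^k + 2) - 12 = 7·h(k) - 12. The first term is divisible by 4 by the inductive hypothesis, and -12 is divisible by 4. Hence 4 | h(k+1).
By induction, the statement is established for all t ≥ 0.
Therefore the largest such d is 4.

d = 4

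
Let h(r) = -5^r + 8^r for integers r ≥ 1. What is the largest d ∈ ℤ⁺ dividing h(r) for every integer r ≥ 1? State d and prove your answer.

d = 3

Computing the first values: h(1) = 3 and h(2) = 39; gcd(3, 39) = 3, so d ≤ 3.
We prove 3 | -5^r + 8^r for all r ≥ 1 by induction on r.
Base case (r = 1): h(1) = 3 = 3·(1), so 3 | h(1).
For the inductive step, assume it holds for an arbitrary m ≥ 1, i.e. 3 | h(m). Then
8^{m+1} − 5^{m+1} = 8·8^m − 5·5^m = 8·(8^m − 5^m) + (3)·5^m. The first term is divisible by 3 by the inductive hypothesis, and the second term (3)·5^m is divisible by 3 since 3 | 3. Hence 3 | h(m+1).
By induction, the statement is established for all r ≥ 1.
Therefore the largest such d is 3.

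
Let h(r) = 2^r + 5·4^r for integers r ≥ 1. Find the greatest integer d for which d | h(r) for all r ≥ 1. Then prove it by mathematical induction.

Computing the first values: h(1) = 22 and h(2) = 84; gcd(22, 84) = 2, so d ≤ 2.
We prove 2 | 2^r + 5·4^r for all r ≥ 1 by induction on r.
For the base case r = 1: h(1) = 22 = 2·(11), so 2 | h(1).
For the inductive step, assume it holds for an arbitrary k ≥ 1, i.e. 2 | h(k). Then
h(k+1) − 4·h(k) = (2^(k+1) + 5·4^(k+1)) − 4·(2^k + 5·4^k) = (1)·2^k·(2 − 4) = (-2)·2^k. Since 2 | h(k) by the inductive hypothesis, 2 | 4·h(k); and 2 | -2 since -2 = 2·-1. Therefore 2 | h(k+1).
By induction, the statement is established for all r ≥ 1.
Therefore the largest such d is 2.

d = 2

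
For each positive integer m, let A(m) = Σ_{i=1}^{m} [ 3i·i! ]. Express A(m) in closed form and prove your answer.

We claim A(m) = 3(m + 1)! - 3 for all m ≥ 1.
Base step (m = 1): A(1) = 3, and the closed form gives 3. They agree.
For the inductive step, assume it holds for an arbitrary i ≥ 1, so A(i) = 3(i + 1)! - 3.
Then A(i+1) = A(i) + (3(i + 1)(i + 1)!) = (3(i + 1)! - 3) + (3(i + 1)(i + 1)!).
Simplifying, A(i+1) = 3((i+1) + 1)! - 3,
which is the closed form with m = i+1.
By induction, the statement is established for all m ≥ 1.

A(m) = 3(m + 1)! - 3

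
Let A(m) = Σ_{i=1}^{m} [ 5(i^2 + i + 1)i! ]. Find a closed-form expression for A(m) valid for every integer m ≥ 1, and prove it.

We claim A(m) = (5m + 5)(m + 1)! - 5 for all m ≥ 1.
For the base case m = 1: A(1) = 15, and the closed form gives 15. They agree.
For the inductive step, assume it holds for an arbitrary i ≥ 1, so A(i) = (5i + 5)(i + 1)! - 5.
Then A(i+1) = A(i) + (5(i^2 + 3i + 3)(i + 1)!) = ((5i + 5)(i + 1)! - 5) + (5(i^2 + 3i + 3)(i + 1)!).
Simplifying, A(i+1) = (5(i+1) + 5)((i+1) + 1)! - 5,
which is the closed form with m = i+1.
By the principle of mathematical induction, the result holds for all m ≥ 1.

A(m) = (5m + 5)(m + 1)! - 5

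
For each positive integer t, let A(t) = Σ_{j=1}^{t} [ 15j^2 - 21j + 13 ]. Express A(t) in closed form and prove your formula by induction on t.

A(t) = t(5t^2 - 3t + 5)

We claim A(t) = t(5t^2 - 3t + 5) for all t ≥ 1.
When t = 1: A(1) = 7, and the closed form gives 7. They agree.
Suppose the result is true for t = j, so A(j) = j(5j^2 - 3j + 5).
Then A(j+1) = A(j) + (15j^2 + 9j + 7) = (j(5j^2 - 3j + 5)) + (15j^2 + 9j + 7).
Simplifying, A(j+1) = (j + 1)(5j^2 + 7j + 7) = (j+1)(5(j+1)^2 - 3(j+1) + 5),
which is the closed form with t = j+1.
By induction, the statement is established for all t ≥ 1.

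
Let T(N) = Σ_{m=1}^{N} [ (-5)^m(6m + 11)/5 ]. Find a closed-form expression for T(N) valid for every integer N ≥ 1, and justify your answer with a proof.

T(N) = (-5)^N(N + 2) - 2

We claim T(N) = (-5)^N(N + 2) - 2 for all N ≥ 1.
Base case (N = 1): T(1) = -17, and the closed form gives -17. They agree.
Inductive step: assume the claim holds for N = m, so T(m) = (-5)^m(m + 2) - 2.
Then T(m+1) = T(m) + ((-5)^m(-6m - 17)) = ((-5)^m(m + 2) - 2) + ((-5)^m(-6m - 17)).
Simplifying, T(m+1) = -5(-5)^m·m - 15(-5)^m - 2 = (-5)^(m+1)((m+1) + 2) - 2,
which is the closed form with N = m+1.
This completes the induction.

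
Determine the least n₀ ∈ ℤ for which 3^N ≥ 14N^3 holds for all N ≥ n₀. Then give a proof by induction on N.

At N = 8: 6561 < 7168, so the inequality fails and n₀ ≥ 9. We prove 3^N ≥ 14N^3 for all N ≥ 9.
For the base case N = 9: 3^N = 19683 and 14N^3 = 10206, so 19683 ≥ 10206.
For the inductive step, assume it holds for an arbitrary j ≥ 9, so 3^j ≥ 14j^3.
Then 3^(j + 1) = 3·(3^j) ≥ 3·(14j^3).
Also, for j ≥ 9 we have 3·(14j^3) ≥ 14(j+1)^3, since 3 ≥ (1 + 1/j)^3 for all j ≥ 9.
Combining, 3^(j + 1) ≥ 14(j+1)^3.
Hence, by induction on N, the claim holds for every N ≥ 9.
Hence the smallest such n₀ is 9.

n₀ = 9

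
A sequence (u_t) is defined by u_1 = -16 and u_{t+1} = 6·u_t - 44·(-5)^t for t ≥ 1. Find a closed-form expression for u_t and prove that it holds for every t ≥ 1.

Computing the first terms: u_1 = -16, u_2 = 124, u_3 = -356. This suggests u_t = 4(-5)^t + 4·6^(t - 1).
Base case (t = 1): the formula gives -16 = -16 = u_1.
Inductive step: suppose the statement holds for some k ≥ 1, so u_k = 4(-5)^k + 4·6^(k - 1).
Then u_{k+1} = 6·u_k - 44·(-5)^k = 6·(4(-5)^k + 4·6^(k - 1)) - 44·(-5)^k = 4(-5)^(k + 1) + 4·6^k = 4(-5)^(k+1) + 4·6^((k+1) - 1),
which is the claimed formula at t = k+1.
By induction, the statement is established for all t ≥ 1.

u_t = 4(-5)^t + 4·6^(t - 1)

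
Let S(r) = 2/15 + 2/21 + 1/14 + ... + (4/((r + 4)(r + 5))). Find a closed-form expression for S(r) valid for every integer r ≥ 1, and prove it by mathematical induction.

S(r) = 4r/(5(r + 5))

We claim S(r) = 4r/(5(r + 5)) for all r ≥ 1.
Base step (r = 1): S(1) = 2/15, and the closed form gives 2/15. They agree.
For the inductive step, assume it holds for an arbitrary k ≥ 1, so S(k) = 4k/(5(k + 5)).
Then S(k+1) = S(k) + (4/((k + 5)(k + 6))) = (4k/(5(k + 5))) + (4/((k + 5)(k + 6))).
Simplifying, S(k+1) = 4(k + 1)/(5(k + 6)) = 4(k+1)/(5((k+1) + 5)),
which is the closed form with r = k+1.
By induction, the statement is established for all r ≥ 1.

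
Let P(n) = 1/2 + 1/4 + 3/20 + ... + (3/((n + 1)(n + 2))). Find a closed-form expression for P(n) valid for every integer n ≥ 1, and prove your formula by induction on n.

We claim P(n) = 3n/(2(n + 2)) for all n ≥ 1.
When n = 1: P(1) = 1/2, and the closed form gives 1/2. They agree.
For the inductive step, assume it holds for an arbitrary r ≥ 1, so P(r) = 3r/(2(r + 2)).
Then P(r+1) = P(r) + (3/((r + 2)(r + 3))) = (3r/(2(r + 2))) + (3/((r + 2)(r + 3))).
Simplifying, P(r+1) = 3(r + 1)/(2(r + 3)) = 3(r+1)/(2((r+1) + 2)),
which is the closed form with n = r+1.
Hence, by induction on n, the claim holds for every n ≥ 1.

P(n) = 3n/(2(n + 2))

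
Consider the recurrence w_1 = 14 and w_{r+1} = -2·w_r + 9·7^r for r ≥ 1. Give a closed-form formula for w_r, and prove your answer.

Computing the first terms: w_1 = 14, w_2 = 35, w_3 = 371. This suggests w_r = 7(-2)^(r - 1) + 7^r.
Base case (r = 1): the formula gives 14 = 14 = w_1.
Suppose the result is true for r = m, so w_m = 7(-2)^(m - 1) + 7^m.
Then w_{m+1} = -2·w_m + 9·7^m = -2·(7(-2)^(m - 1) + 7^m) + 9·7^m = 7(-2)^m + 7^(m + 1) = 7(-2)^((m+1) - 1) + 7^(m+1),
which is the claimed formula at r = m+1.
By the principle of mathematical induction, the result holds for all r ≥ 1.

w_r = 7(-2)^(r - 1) + 7^r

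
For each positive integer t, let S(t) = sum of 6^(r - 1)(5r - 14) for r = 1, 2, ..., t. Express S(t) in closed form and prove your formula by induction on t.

S(t) = 6^t(t - 3) + 3

We claim S(t) = 6^t(t - 3) + 3 for all t ≥ 1.
Base case (t = 1): S(1) = -9, and the closed form gives -9. They agree.
Inductive step: assume the claim holds for t = r, so S(r) = 6^r(r - 3) + 3.
Then S(r+1) = S(r) + (6^r(5r - 9)) = (6^r(r - 3) + 3) + (6^r(5r - 9)).
Simplifying, S(r+1) = 6·6^r·r - 12·6^r + 3 = 6^(r+1)((r+1) - 3) + 3,
which is the closed form with t = r+1.
By the principle of mathematical induction, the result holds for all t ≥ 1.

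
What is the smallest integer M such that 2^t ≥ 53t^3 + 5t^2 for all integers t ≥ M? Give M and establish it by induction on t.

M = 19

At t = 18: 262144 < 310716, so the inequality fails and M ≥ 19. We prove 2^t ≥ 53t^3 + 5t^2 for all t ≥ 19.
When t = 19: 2^t = 524288 and 53t^3 + 5t^2 = 365332, so 524288 ≥ 365332.
For the inductive step, assume it holds for an arbitrary r ≥ 19, so 2^r ≥ 53r^3 + 5r^2.
Then 2^(r + 1) = 2·(2^r) ≥ 2·(53r^3 + 5r^2).
Also, for r ≥ 19 we have 2·(53r^3 + 5r^2) ≥ 53(r+1)^3 + 5(r+1)^2, since 2·(53r^3 + 5r^2) − (53(r+1)^3 + 5(r+1)^2) = 53r^3 - 154r^2 - 169r - 58, which is nonnegative for all r ≥ 19.
Combining, 2^(r + 1) ≥ 53(r+1)^3 + 5(r+1)^2.
By the principle of mathematical induction, the result holds for all t ≥ 19.
Hence the smallest such M is 19.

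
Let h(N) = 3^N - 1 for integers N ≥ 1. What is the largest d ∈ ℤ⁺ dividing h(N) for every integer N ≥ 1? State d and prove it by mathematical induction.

Computing the first values: h(1) = 2 and h(2) = 8; gcd(2, 8) = 2, so d ≤ 2.
We prove 2 | 3^N - 1 for all N ≥ 1 by induction on N.
Base case (N = 1): h(1) = 2 = 2·(1), so 2 | h(1).
Inductive step: assume the claim holds for N = r, i.e. 2 | h(r). Then
3^{r+1} − 1^{r+1} = 3·3^r − 1·1^r = 3·(3^r − 1^r) + (2)·1^r. The first term is divisible by 2 by the inductive hypothesis, and the second term (2)·1^r is divisible by 2 since 2 | 2. Hence 2 | h(r+1).
This completes the induction.
Therefore the largest such d is 2.

d = 2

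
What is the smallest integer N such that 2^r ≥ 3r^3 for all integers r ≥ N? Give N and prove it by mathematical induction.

At r = 12: 4096 < 5184, so the inequality fails and N ≥ 13. We prove 2^r ≥ 3r^3 for all r ≥ 13.
When r = 13: 2^r = 8192 and 3r^3 = 6591, so 8192 ≥ 6591.
For the inductive step, assume it holds for an arbitrary p ≥ 13, so 2^p ≥ 3p^3.
Then 2^(p + 1) = 2·(2^p) ≥ 2·(3p^3).
Also, for p ≥ 13 we have 2·(3p^3) ≥ 3(p+1)^3, since 2 ≥ (1 + 1/p)^3 for all p ≥ 13.
Combining, 2^(p + 1) ≥ 3(p+1)^3.
By induction, the statement is established for all r ≥ 13.
Hence the smallest such N is 13.

N = 13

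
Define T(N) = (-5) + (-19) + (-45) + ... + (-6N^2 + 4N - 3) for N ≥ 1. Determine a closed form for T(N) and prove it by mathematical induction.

T(N) = -N(2N^2 + N + 2)

We claim T(N) = -N(2N^2 + N + 2) for all N ≥ 1.
Base case (N = 1): T(1) = -5, and the closed form gives -5. They agree.
Suppose the result is true for N = j, so T(j) = j(-2j^2 - j - 2).
Then T(j+1) = T(j) + (4j - 6(j + 1)^2 + 1) = (j(-2j^2 - j - 2)) + (4j - 6(j + 1)^2 + 1).
Simplifying, T(j+1) = -(j + 1)(2j^2 + 5j + 5) = -(j+1)(2(j+1)^2 + (j+1) + 2),
which is the closed form with N = j+1.
By the principle of mathematical induction, the result holds for all N ≥ 1.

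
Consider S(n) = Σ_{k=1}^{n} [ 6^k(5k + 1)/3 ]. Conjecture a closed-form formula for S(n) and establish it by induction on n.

We claim S(n) = 2·6^n·n for all n ≥ 1.
Base step (n = 1): S(1) = 12, and the closed form gives 12. They agree.
Inductive step: suppose the statement holds for some k ≥ 1, so S(k) = 2·6^k·k.
Then S(k+1) = S(k) + (6^k(10k + 12)) = (2·6^k·k) + (6^k(10k + 12)).
Simplifying, S(k+1) = 12·6^k(k + 1) = 2·6^(k+1)·(k+1),
which is the closed form with n = k+1.
By the principle of mathematical induction, the result holds for all n ≥ 1.

S(n) = 2·6^n·n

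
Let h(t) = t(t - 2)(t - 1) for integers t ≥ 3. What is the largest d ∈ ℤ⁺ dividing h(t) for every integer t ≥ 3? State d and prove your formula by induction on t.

Computing the first values: h(3) = 6 and h(4) = 24; gcd(6, 24) = 6, so d ≤ 6.
We prove 6 | t(t - 2)(t - 1) for all t ≥ 3 by induction on t.
When t = 3: h(3) = 6 = 6·(1), so 6 | h(3).
Suppose the result is true for t = i, i.e. 6 | h(i). Then
h(i+1) − h(i) = (i-1)·i·(i+1) − (i-2)·(i-1)·i = (i-1)·i·[(i+1) − (i-2)] = 3·(i-1)·i. The product of 2 consecutive integers is divisible by (2)! = 2, so h(i+1) − h(i) is divisible by 3·2 = 6. By the inductive hypothesis 6 | h(i), hence 6 | h(i+1).
This completes the induction.
Therefore the largest such d is 6.

d = 6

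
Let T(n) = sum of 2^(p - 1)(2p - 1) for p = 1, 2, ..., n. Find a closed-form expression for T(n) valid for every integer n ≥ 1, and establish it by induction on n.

We claim T(n) = 2^n(2n - 3) + 3 for all n ≥ 1.
When n = 1: T(1) = 1, and the closed form gives 1. They agree.
Suppose the result is true for n = p, so T(p) = 2^p(2p - 3) + 3.
Then T(p+1) = T(p) + (2^p(2p + 1)) = (2^p(2p - 3) + 3) + (2^p(2p + 1)).
Simplifying, T(p+1) = -2^(p + 1) + 2^(p + 2)p + 3 = 2^(p+1)(2(p+1) - 3) + 3,
which is the closed form with n = p+1.
By the principle of mathematical induction, the result holds for all n ≥ 1.

T(n) = 2^n(2n - 3) + 3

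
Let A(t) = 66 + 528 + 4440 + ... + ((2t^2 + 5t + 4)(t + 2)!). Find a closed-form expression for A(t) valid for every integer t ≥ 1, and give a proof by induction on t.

We claim A(t) = (2t + 1)(t + 3)! - 6 for all t ≥ 1.
When t = 1: A(1) = 66, and the closed form gives 66. They agree.
Suppose the result is true for t = j, so A(j) = (2j + 1)(j + 3)! - 6.
Then A(j+1) = A(j) + ((2j^2 + 9j + 11)(j + 3)!) = ((2j + 1)(j + 3)! - 6) + ((2j^2 + 9j + 11)(j + 3)!).
Simplifying, A(j+1) = (2(j+1) + 1)((j+1) + 3)! - 6,
which is the closed form with t = j+1.
By the principle of mathematical induction, the result holds for all t ≥ 1.

A(t) = (2t + 1)(t + 3)! - 6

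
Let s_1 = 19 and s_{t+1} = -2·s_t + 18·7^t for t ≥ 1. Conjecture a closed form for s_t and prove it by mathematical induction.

Computing the first terms: s_1 = 19, s_2 = 88, s_3 = 706. This suggests s_t = 5(-2)^(t - 1) + 2·7^t.
When t = 1: the formula gives 19 = 19 = s_1.
Suppose the result is true for t = j, so s_j = 5(-2)^(j - 1) + 2·7^j.
Then s_{j+1} = -2·s_j + 18·7^j = -2·(5(-2)^(j - 1) + 2·7^j) + 18·7^j = 5(-2)^j + 2·7^(j + 1) = 5(-2)^((j+1) - 1) + 2·7^(j+1),
which is the claimed formula at t = j+1.
This completes the induction.

s_t = 5(-2)^(t - 1) + 2·7^t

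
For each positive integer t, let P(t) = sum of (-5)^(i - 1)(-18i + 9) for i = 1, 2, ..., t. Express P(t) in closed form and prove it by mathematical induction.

P(t) = (-5)^t(3t - 1) + 1

We claim P(t) = (-5)^t(3t - 1) + 1 for all t ≥ 1.
When t = 1: P(1) = -9, and the closed form gives -9. They agree.
For the inductive step, assume it holds for an arbitrary i ≥ 1, so P(i) = (-5)^i(3i - 1) + 1.
Then P(i+1) = P(i) + ((-5)^i(-18i - 9)) = ((-5)^i(3i - 1) + 1) + ((-5)^i(-18i - 9)).
Simplifying, P(i+1) = -15(-5)^i·i - 10(-5)^i + 1 = (-5)^(i+1)(3(i+1) - 1) + 1,
which is the closed form with t = i+1.
By the principle of mathematical induction, the result holds for all t ≥ 1.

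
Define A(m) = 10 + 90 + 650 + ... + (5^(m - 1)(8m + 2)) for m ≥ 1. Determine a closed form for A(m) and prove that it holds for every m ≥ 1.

A(m) = 2·5^m·m

We claim A(m) = 2·5^m·m for all m ≥ 1.
When m = 1: A(1) = 10, and the closed form gives 10. They agree.
Inductive step: suppose the statement holds for some k ≥ 1, so A(k) = 2·5^k·k.
Then A(k+1) = A(k) + (5^k(8k + 10)) = (2·5^k·k) + (5^k(8k + 10)).
Simplifying, A(k+1) = 10·5^k(k + 1) = 2·5^(k+1)·(k+1),
which is the closed form with m = k+1.
Hence, by induction on m, the claim holds for every m ≥ 1.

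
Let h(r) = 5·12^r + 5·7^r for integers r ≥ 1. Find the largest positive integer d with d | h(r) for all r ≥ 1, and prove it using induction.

Computing the first values: h(1) = 95 and h(2) = 965; gcd(95, 965) = 5, so d ≤ 5.
We prove 5 | 5·12^r + 5·7^r for all r ≥ 1 by induction on r.
Base step (r = 1): h(1) = 95 = 5·(19), so 5 | h(1).
Inductive step: suppose the statement holds for some m ≥ 1, i.e. 5 | h(m). Then
h(m+1) − 12·h(m) = (5·12^(m+1) + 5·7^(m+1)) − 12·(5·12^m + 5·7^m) = (5)·7^m·(7 − 12) = (-25)·7^m. Since 5 | h(m) by the inductive hypothesis, 5 | 12·h(m); and 5 | -25 since -25 = 5·-5. Therefore 5 | h(m+1).
Hence, by induction on r, the claim holds for every r ≥ 1.
Therefore the largest such d is 5.

d = 5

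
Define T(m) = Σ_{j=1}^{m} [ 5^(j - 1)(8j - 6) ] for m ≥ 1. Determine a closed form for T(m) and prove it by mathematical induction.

T(m) = 2·5^m(m - 1) + 2

We claim T(m) = 2·5^m(m - 1) + 2 for all m ≥ 1.
When m = 1: T(1) = 2, and the closed form gives 2. They agree.
Suppose the result is true for m = j, so T(j) = 2·5^j(j - 1) + 2.
Then T(j+1) = T(j) + (5^j(8j + 2)) = (2·5^j(j - 1) + 2) + (5^j(8j + 2)).
Simplifying, T(j+1) = 10·5^j·j + 2 = 2·5^(j+1)((j+1) - 1) + 2,
which is the closed form with m = j+1.
By induction, the statement is established for all m ≥ 1.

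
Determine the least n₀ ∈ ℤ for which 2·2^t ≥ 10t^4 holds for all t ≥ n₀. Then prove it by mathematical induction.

n₀ = 20

At t = 19: 1048576 < 1303210, so the inequality fails and n₀ ≥ 20. We prove 2·2^t ≥ 10t^4 for all t ≥ 20.
Base step (t = 20): 2·2^t = 2097152 and 10t^4 = 1600000, so 2097152 ≥ 1600000.
Inductive step: suppose the statement holds for some m ≥ 20, so 2·2^m ≥ 10m^4.
Then 2·2^(m + 1) = 2·(2·2^m) ≥ 2·(10m^4).
Also, for m ≥ 20 we have 2·(10m^4) ≥ 10(m+1)^4, since 2 ≥ (1 + 1/m)^4 for all m ≥ 20.
Combining, 2·2^(m + 1) ≥ 10(m+1)^4.
Hence, by induction on t, the claim holds for every t ≥ 20.
Hence the smallest such n₀ is 20.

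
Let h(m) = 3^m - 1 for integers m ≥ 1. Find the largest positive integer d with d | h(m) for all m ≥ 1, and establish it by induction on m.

d = 2

Computing the first values: h(1) = 2 and h(2) = 8; gcd(2, 8) = 2, so d ≤ 2.
We prove 2 | 3^m - 1 for all m ≥ 1 by induction on m.
When m = 1: h(1) = 2 = 2·(1), so 2 | h(1).
For the inductive step, assume it holds for an arbitrary r ≥ 1, i.e. 2 | h(r). Then
3^{r+1} − 1^{r+1} = 3·3^r − 1·1^r = 3·(3^r − 1^r) + (2)·1^r. The first term is divisible by 2 by the inductive hypothesis, and the second term (2)·1^r is divisible by 2 since 2 | 2. Hence 2 | h(r+1).
By the principle of mathematical induction, the result holds for all m ≥ 1.
Therefore the largest such d is 2.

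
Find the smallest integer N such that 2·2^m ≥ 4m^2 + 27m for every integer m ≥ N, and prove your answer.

N = 8

At m = 7: 256 < 385, so the inequality fails and N ≥ 8. We prove 2·2^m ≥ 4m^2 + 27m for all m ≥ 8.
When m = 8: 2·2^m = 512 and 4m^2 + 27m = 472, so 512 ≥ 472.
For the inductive step, assume it holds for an arbitrary j ≥ 8, so 2·2^j ≥ 4j^2 + 27j.
Then 2·2^(j + 1) = 2·(2·2^j) ≥ 2·(4j^2 + 27j).
Also, for j ≥ 8 we have 2·(4j^2 + 27j) ≥ 4(j+1)^2 + 27(j+1), since 2·(4j^2 + 27j) − (4(j+1)^2 + 27(j+1)) = 4j^2 + 19j - 31, which is nonnegative for all j ≥ 8.
Combining, 2·2^(j + 1) ≥ 4(j+1)^2 + 27(j+1).
By the principle of mathematical induction, the result holds for all m ≥ 8.
Hence the smallest such N is 8.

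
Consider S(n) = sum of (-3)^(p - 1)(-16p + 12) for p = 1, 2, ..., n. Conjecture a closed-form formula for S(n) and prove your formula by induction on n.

We claim S(n) = 2(-3)^n(2n - 1) + 2 for all n ≥ 1.
For the base case n = 1: S(1) = -4, and the closed form gives -4. They agree.
For the inductive step, assume it holds for an arbitrary p ≥ 1, so S(p) = 2(-3)^p(2p - 1) + 2.
Then S(p+1) = S(p) + ((-3)^p(-16p - 4)) = (2(-3)^p(2p - 1) + 2) + ((-3)^p(-16p - 4)).
Simplifying, S(p+1) = -12(-3)^p·p - 6(-3)^p + 2 = 2(-3)^(p+1)(2(p+1) - 1) + 2,
which is the closed form with n = p+1.
Hence, by induction on n, the claim holds for every n ≥ 1.

S(n) = 2(-3)^n(2n - 1) + 2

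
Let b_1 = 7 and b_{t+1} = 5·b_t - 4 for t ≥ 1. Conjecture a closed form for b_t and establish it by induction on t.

Computing the first terms: b_1 = 7, b_2 = 31, b_3 = 151. This suggests b_t = 6·5^(t - 1) + 1.
When t = 1: the formula gives 7 = 7 = b_1.
For the inductive step, assume it holds for an arbitrary k ≥ 1, so b_k = 6·5^(k - 1) + 1.
Then b_{k+1} = 5·b_k - 4 = 5·(6·5^(k - 1) + 1) - 4 = 6·5^k + 1 = 6·5^((k+1) - 1) + 1,
which is the claimed formula at t = k+1.
This completes the induction.

b_t = 6·5^(t - 1) + 1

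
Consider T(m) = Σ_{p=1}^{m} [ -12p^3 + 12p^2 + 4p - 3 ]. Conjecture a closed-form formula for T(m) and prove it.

We claim T(m) = -m(3m^3 + 2m^2 - 5m - 1) for all m ≥ 1.
For the base case m = 1: T(1) = 1, and the closed form gives 1. They agree.
For the inductive step, assume it holds for an arbitrary p ≥ 1, so T(p) = p(-3p^3 - 2p^2 + 5p + 1).
Then T(p+1) = T(p) + (-12p^3 - 24p^2 - 8p + 1) = (p(-3p^3 - 2p^2 + 5p + 1)) + (-12p^3 - 24p^2 - 8p + 1).
Simplifying, T(p+1) = -(p + 1)(3p^3 + 11p^2 + 8p - 1) = -(p+1)(3(p+1)^3 + 2(p+1)^2 - 5(p+1) - 1),
which is the closed form with m = p+1.
By induction, the statement is established for all m ≥ 1.

T(m) = -m(3m^3 + 2m^2 - 5m - 1)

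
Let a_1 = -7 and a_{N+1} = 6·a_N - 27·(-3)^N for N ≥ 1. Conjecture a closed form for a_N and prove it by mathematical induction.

a_N = -(-3)^(N + 1) + 2·6^(N - 1)

Computing the first terms: a_1 = -7, a_2 = 39, a_3 = -9. This suggests a_N = -(-3)^(N + 1) + 2·6^(N - 1).
For the base case N = 1: the formula gives -7 = -7 = a_1.
Inductive step: assume the claim holds for N = p, so a_p = -(-3)^(p + 1) + 2·6^(p - 1).
Then a_{p+1} = 6·a_p - 27·(-3)^p = 6·(-(-3)^(p + 1) + 2·6^(p - 1)) - 27·(-3)^p = -(-3)^(p + 2) + 2·6^p = -(-3)^((p+1) + 1) + 2·6^((p+1) - 1),
which is the claimed formula at N = p+1.
By the principle of mathematical induction, the result holds for all N ≥ 1.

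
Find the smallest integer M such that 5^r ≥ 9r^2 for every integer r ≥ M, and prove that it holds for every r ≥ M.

At r = 2: 25 < 36, so the inequality fails and M ≥ 3. We prove 5^r ≥ 9r^2 for all r ≥ 3.
For the base case r = 3: 5^r = 125 and 9r^2 = 81, so 125 ≥ 81.
Inductive step: suppose the statement holds for some k ≥ 3, so 5^k ≥ 9k^2.
Then 5^(k + 1) = 5·(5^k) ≥ 5·(9k^2).
Also, for k ≥ 3 we have 5·(9k^2) ≥ 9(k+1)^2, since 5 ≥ (1 + 1/k)^2 for all k ≥ 3.
Combining, 5^(k + 1) ≥ 9(k+1)^2.
Hence, by induction on r, the claim holds for every r ≥ 3.
Hence the smallest such M is 3.

M = 3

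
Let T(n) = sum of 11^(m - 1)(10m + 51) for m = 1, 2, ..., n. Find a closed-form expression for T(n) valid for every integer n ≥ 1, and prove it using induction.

We claim T(n) = 11^n(n + 5) - 5 for all n ≥ 1.
Base case (n = 1): T(1) = 61, and the closed form gives 61. They agree.
Inductive step: assume the claim holds for n = m, so T(m) = 11^m(m + 5) - 5.
Then T(m+1) = T(m) + (11^m(10m + 61)) = (11^m(m + 5) - 5) + (11^m(10m + 61)).
Simplifying, T(m+1) = 11·11^m·m + 66·11^m - 5 = 11^(m+1)((m+1) + 5) - 5,
which is the closed form with n = m+1.
By the principle of mathematical induction, the result holds for all n ≥ 1.

T(n) = 11^n(n + 5) - 5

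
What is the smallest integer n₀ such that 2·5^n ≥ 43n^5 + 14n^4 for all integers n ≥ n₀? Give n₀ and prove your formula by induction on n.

At n = 8: 781250 < 1466368, so the inequality fails and n₀ ≥ 9. We prove 2·5^n ≥ 43n^5 + 14n^4 for all n ≥ 9.
Base step (n = 9): 2·5^n = 3906250 and 43n^5 + 14n^4 = 2630961, so 3906250 ≥ 2630961.
Inductive step: assume the claim holds for n = j, so 2·5^j ≥ 43j^5 + 14j^4.
Then 2·5^(j + 1) = 5·(2·5^j) ≥ 5·(43j^5 + 14j^4).
Also, for j ≥ 9 we have 5·(43j^5 + 14j^4) ≥ 43(j+1)^5 + 14(j+1)^4, since 5·(43j^5 + 14j^4) − (43(j+1)^5 + 14(j+1)^4) = 172j^5 - 159j^4 - 486j^3 - 514j^2 - 271j - 57, which is nonnegative for all j ≥ 9.
Combining, 2·5^(j + 1) ≥ 43(j+1)^5 + 14(j+1)^4.
Hence, by induction on n, the claim holds for every n ≥ 9.
Hence the smallest such n₀ is 9.

n₀ = 9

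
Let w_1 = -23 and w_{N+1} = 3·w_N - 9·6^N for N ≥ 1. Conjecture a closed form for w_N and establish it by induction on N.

Computing the first terms: w_1 = -23, w_2 = -123, w_3 = -693. This suggests w_N = -5·3^(N - 1) - 3·6^N.
Base case (N = 1): the formula gives -23 = -23 = w_1.
Inductive step: suppose the statement holds for some r ≥ 1, so w_r = -5·3^(r - 1) - 3·6^r.
Then w_{r+1} = 3·w_r - 9·6^r = 3·(-5·3^(r - 1) - 3·6^r) - 9·6^r = -5·3^r - 3·6^(r + 1) = -5·3^((r+1) - 1) - 3·6^(r+1),
which is the claimed formula at N = r+1.
This completes the induction.

w_N = -5·3^(N - 1) - 3·6^N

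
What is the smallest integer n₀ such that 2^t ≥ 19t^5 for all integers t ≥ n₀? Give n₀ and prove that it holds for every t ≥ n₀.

At t = 28: 268435456 < 326996992, so the inequality fails and n₀ ≥ 29. We prove 2^t ≥ 19t^5 for all t ≥ 29.
When t = 29: 2^t = 536870912 and 19t^5 = 389711831, so 536870912 ≥ 389711831.
Inductive step: assume the claim holds for t = i, so 2^i ≥ 19i^5.
Then 2^(i + 1) = 2·(2^i) ≥ 2·(19i^5).
Also, for i ≥ 29 we have 2·(19i^5) ≥ 19(i+1)^5, since 2 ≥ (1 + 1/i)^5 for all i ≥ 29.
Combining, 2^(i + 1) ≥ 19(i+1)^5.
By induction, the statement is established for all t ≥ 29.
Hence the smallest such n₀ is 29.

n₀ = 29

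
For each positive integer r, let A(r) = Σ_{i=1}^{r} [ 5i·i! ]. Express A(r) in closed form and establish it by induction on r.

We claim A(r) = 5(r + 1)! - 5 for all r ≥ 1.
Base case (r = 1): A(1) = 5, and the closed form gives 5. They agree.
Suppose the result is true for r = i, so A(i) = 5(i + 1)! - 5.
Then A(i+1) = A(i) + (5(i + 1)(i + 1)!) = (5(i + 1)! - 5) + (5(i + 1)(i + 1)!).
Simplifying, A(i+1) = 5((i+1) + 1)! - 5,
which is the closed form with r = i+1.
By the principle of mathematical induction, the result holds for all r ≥ 1.

A(r) = 5(r + 1)! - 5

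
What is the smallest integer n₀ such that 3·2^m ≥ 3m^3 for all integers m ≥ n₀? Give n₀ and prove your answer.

n₀ = 10

At m = 9: 1536 < 2187, so the inequality fails and n₀ ≥ 10. We prove 3·2^m ≥ 3m^3 for all m ≥ 10.
Base step (m = 10): 3·2^m = 3072 and 3m^3 = 3000, so 3072 ≥ 3000.
Suppose the result is true for m = k, so 3·2^k ≥ 3k^3.
Then 3·2^(k + 1) = 2·(3·2^k) ≥ 2·(3k^3).
Also, for k ≥ 10 we have 2·(3k^3) ≥ 3(k+1)^3, since 2 ≥ (1 + 1/k)^3 for all k ≥ 10.
Combining, 3·2^(k + 1) ≥ 3(k+1)^3.
By the principle of mathematical induction, the result holds for all m ≥ 10.
Hence the smallest such n₀ is 10.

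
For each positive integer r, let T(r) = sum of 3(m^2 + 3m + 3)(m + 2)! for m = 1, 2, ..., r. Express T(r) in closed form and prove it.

T(r) = (3r + 3)(r + 3)! - 18

We claim T(r) = (3r + 3)(r + 3)! - 18 for all r ≥ 1.
When r = 1: T(1) = 126, and the closed form gives 126. They agree.
Inductive step: assume the claim holds for r = m, so T(m) = (3m + 3)(m + 3)! - 18.
Then T(m+1) = T(m) + (3(m^2 + 5m + 7)(m + 3)!) = ((3m + 3)(m + 3)! - 18) + (3(m^2 + 5m + 7)(m + 3)!).
Simplifying, T(m+1) = (3(m+1) + 3)((m+1) + 3)! - 18,
which is the closed form with r = m+1.
This completes the induction.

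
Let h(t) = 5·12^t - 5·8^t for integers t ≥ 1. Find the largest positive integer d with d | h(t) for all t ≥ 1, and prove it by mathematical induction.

d = 20

Computing the first values: h(1) = 20 and h(2) = 400; gcd(20, 400) = 20, so d ≤ 20.
We prove 20 | 5·12^t - 5·8^t for all t ≥ 1 by induction on t.
When t = 1: h(1) = 20 = 20·(1), so 20 | h(1).
Suppose the result is true for t = m, i.e. 20 | h(m). Then
h(m+1) − 12·h(m) = (5·12^(m+1) - 5·8^(m+1)) − 12·(5·12^m - 5·8^m) = (-5)·8^m·(8 − 12) = (20)·8^m. Since 20 | h(m) by the inductive hypothesis, 20 | 12·h(m); and 20 | 20 since 20 = 20·1. Therefore 20 | h(m+1).
This completes the induction.
Therefore the largest such d is 20.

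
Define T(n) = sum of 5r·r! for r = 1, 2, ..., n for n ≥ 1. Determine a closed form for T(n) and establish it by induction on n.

We claim T(n) = 5(n + 1)! - 5 for all n ≥ 1.
For the base case n = 1: T(1) = 5, and the closed form gives 5. They agree.
Inductive step: assume the claim holds for n = r, so T(r) = 5(r + 1)! - 5.
Then T(r+1) = T(r) + (5(r + 1)(r + 1)!) = (5(r + 1)! - 5) + (5(r + 1)(r + 1)!).
Simplifying, T(r+1) = 5((r+1) + 1)! - 5,
which is the closed form with n = r+1.
This completes the induction.

T(n) = 5(n + 1)! - 5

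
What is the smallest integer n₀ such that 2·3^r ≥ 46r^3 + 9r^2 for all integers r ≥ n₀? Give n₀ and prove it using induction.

n₀ = 9

At r = 8: 13122 < 24128, so the inequality fails and n₀ ≥ 9. We prove 2·3^r ≥ 46r^3 + 9r^2 for all r ≥ 9.
When r = 9: 2·3^r = 39366 and 46r^3 + 9r^2 = 34263, so 39366 ≥ 34263.
For the inductive step, assume it holds for an arbitrary m ≥ 9, so 2·3^m ≥ 46m^3 + 9m^2.
Then 2·3^(m + 1) = 3·(2·3^m) ≥ 3·(46m^3 + 9m^2).
Also, for m ≥ 9 we have 3·(46m^3 + 9m^2) ≥ 46(m+1)^3 + 9(m+1)^2, since 3·(46m^3 + 9m^2) − (46(m+1)^3 + 9(m+1)^2) = 92m^3 - 120m^2 - 156m - 55, which is nonnegative for all m ≥ 9.
Combining, 2·3^(m + 1) ≥ 46(m+1)^3 + 9(m+1)^2.
Hence, by induction on r, the claim holds for every r ≥ 9.
Hence the smallest such n₀ is 9.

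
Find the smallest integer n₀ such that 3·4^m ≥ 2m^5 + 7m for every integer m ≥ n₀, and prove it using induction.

n₀ = 7

At m = 6: 12288 < 15594, so the inequality fails and n₀ ≥ 7. We prove 3·4^m ≥ 2m^5 + 7m for all m ≥ 7.
When m = 7: 3·4^m = 49152 and 2m^5 + 7m = 33663, so 49152 ≥ 33663.
Inductive step: suppose the statement holds for some r ≥ 7, so 3·4^r ≥ 2r^5 + 7r.
Then 3·4^(r + 1) = 4·(3·4^r) ≥ 4·(2r^5 + 7r).
Also, for r ≥ 7 we have 4·(2r^5 + 7r) ≥ 2(r+1)^5 + 7(r+1), since 4·(2r^5 + 7r) − (2(r+1)^5 + 7(r+1)) = 6r^5 - 10r^4 - 20r^3 - 20r^2 + 11r - 9, which is nonnegative for all r ≥ 7.
Combining, 3·4^(r + 1) ≥ 2(r+1)^5 + 7(r+1).
By the principle of mathematical induction, the result holds for all m ≥ 7.
Hence the smallest such n₀ is 7.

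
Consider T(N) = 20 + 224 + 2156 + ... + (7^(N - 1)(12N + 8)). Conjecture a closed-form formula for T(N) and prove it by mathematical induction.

T(N) = 7^N(2N + 1) - 1

We claim T(N) = 7^N(2N + 1) - 1 for all N ≥ 1.
Base case (N = 1): T(1) = 20, and the closed form gives 20. They agree.
Suppose the result is true for N = k, so T(k) = 7^k(2k + 1) - 1.
Then T(k+1) = T(k) + (7^k(12k + 20)) = (7^k(2k + 1) - 1) + (7^k(12k + 20)).
Simplifying, T(k+1) = 14·7^k·k + 21·7^k - 1 = 7^(k+1)(2(k+1) + 1) - 1,
which is the closed form with N = k+1.
This completes the induction.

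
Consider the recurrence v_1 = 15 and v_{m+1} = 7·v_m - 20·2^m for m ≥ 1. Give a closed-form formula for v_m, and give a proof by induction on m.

Computing the first terms: v_1 = 15, v_2 = 65, v_3 = 375. This suggests v_m = 2^(m + 2) + 7^m.
Base step (m = 1): the formula gives 15 = 15 = v_1.
For the inductive step, assume it holds for an arbitrary r ≥ 1, so v_r = 2^(r + 2) + 7^r.
Then v_{r+1} = 7·v_r - 20·2^r = 7·(2^(r + 2) + 7^r) - 20·2^r = 2^(r + 3) + 7^(r + 1) = 2^((r+1) + 2) + 7^(r+1),
which is the claimed formula at m = r+1.
By induction, the statement is established for all m ≥ 1.

v_m = 2^(m + 2) + 7^m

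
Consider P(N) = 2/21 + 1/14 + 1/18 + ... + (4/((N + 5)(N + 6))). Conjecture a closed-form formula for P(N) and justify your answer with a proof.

We claim P(N) = 2N/(3(N + 6)) for all N ≥ 1.
Base case (N = 1): P(1) = 2/21, and the closed form gives 2/21. They agree.
For the inductive step, assume it holds for an arbitrary k ≥ 1, so P(k) = 2k/(3(k + 6)).
Then P(k+1) = P(k) + (4/((k + 6)(k + 7))) = (2k/(3(k + 6))) + (4/((k + 6)(k + 7))).
Simplifying, P(k+1) = 2(k + 1)/(3(k + 7)) = 2(k+1)/(3((k+1) + 6)),
which is the closed form with N = k+1.
Hence, by induction on N, the claim holds for every N ≥ 1.

P(N) = 2N/(3(N + 6))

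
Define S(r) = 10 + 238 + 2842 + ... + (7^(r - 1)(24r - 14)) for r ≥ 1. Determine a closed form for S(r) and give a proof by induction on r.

We claim S(r) = 7^r(4r - 3) + 3 for all r ≥ 1.
For the base case r = 1: S(1) = 10, and the closed form gives 10. They agree.
Suppose the result is true for r = p, so S(p) = 7^p(4p - 3) + 3.
Then S(p+1) = S(p) + (7^p(24p + 10)) = (7^p(4p - 3) + 3) + (7^p(24p + 10)).
Simplifying, S(p+1) = 28·7^p·p + 7·7^p + 3 = 7^(p+1)(4(p+1) - 3) + 3,
which is the closed form with r = p+1.
By induction, the statement is established for all r ≥ 1.

S(r) = 7^r(4r - 3) + 3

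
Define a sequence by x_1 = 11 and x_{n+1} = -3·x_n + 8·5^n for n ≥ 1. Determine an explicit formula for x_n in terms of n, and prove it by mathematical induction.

x_n = -2(-3)^n + 5^n

Computing the first terms: x_1 = 11, x_2 = 7, x_3 = 179. This suggests x_n = -2(-3)^n + 5^n.
Base case (n = 1): the formula gives 11 = 11 = x_1.
Suppose the result is true for n = k, so x_k = -2(-3)^k + 5^k.
Then x_{k+1} = -3·x_k + 8·5^k = -3·(-2(-3)^k + 5^k) + 8·5^k = -2(-3)^(k + 1) + 5^(k + 1),
which is the claimed formula at n = k+1.
By induction, the statement is established for all n ≥ 1.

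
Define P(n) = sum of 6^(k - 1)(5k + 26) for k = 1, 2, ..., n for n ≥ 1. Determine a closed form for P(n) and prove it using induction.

P(n) = 6^n(n + 5) - 5

We claim P(n) = 6^n(n + 5) - 5 for all n ≥ 1.
Base case (n = 1): P(1) = 31, and the closed form gives 31. They agree.
For the inductive step, assume it holds for an arbitrary k ≥ 1, so P(k) = 6^k(k + 5) - 5.
Then P(k+1) = P(k) + (6^k(5k + 31)) = (6^k(k + 5) - 5) + (6^k(5k + 31)).
Simplifying, P(k+1) = 6^(k + 1)k + 6^(k + 2) - 5 = 6^(k+1)((k+1) + 5) - 5,
which is the closed form with n = k+1.
Hence, by induction on n, the claim holds for every n ≥ 1.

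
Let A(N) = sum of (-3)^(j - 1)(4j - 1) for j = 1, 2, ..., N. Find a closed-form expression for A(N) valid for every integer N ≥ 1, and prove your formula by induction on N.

A(N) = -(-3)^N·N

We claim A(N) = -(-3)^N·N for all N ≥ 1.
When N = 1: A(1) = 3, and the closed form gives 3. They agree.
Inductive step: assume the claim holds for N = j, so A(j) = -(-3)^j·j.
Then A(j+1) = A(j) + ((-3)^j(4j + 3)) = (-(-3)^j·j) + ((-3)^j(4j + 3)).
Simplifying, A(j+1) = 3(-3)^j(j + 1) = -(-3)^(j+1)·(j+1),
which is the closed form with N = j+1.
This completes the induction.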